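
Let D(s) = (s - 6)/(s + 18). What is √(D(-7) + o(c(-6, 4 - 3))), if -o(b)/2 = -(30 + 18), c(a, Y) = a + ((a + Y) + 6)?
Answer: √11473/11 ≈ 9.7375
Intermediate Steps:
c(a, Y) = 6 + Y + 2*a (c(a, Y) = a + ((Y + a) + 6) = a + (6 + Y + a) = 6 + Y + 2*a)
o(b) = 96 (o(b) = -(-2)*(30 + 18) = -(-2)*48 = -2*(-48) = 96)
D(s) = (-6 + s)/(18 + s)
√(D(-7) + o(c(-6, 4 - 3))) = √((-6 - 7)/(18 - 7) + 96) = √(-13/11 + 96) = √(1043/11) = √11473/11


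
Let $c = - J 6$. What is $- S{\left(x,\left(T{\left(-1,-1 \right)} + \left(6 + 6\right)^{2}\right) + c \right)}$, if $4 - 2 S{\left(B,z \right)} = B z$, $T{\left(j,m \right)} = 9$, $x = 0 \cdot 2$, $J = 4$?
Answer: $-2$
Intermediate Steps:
$x = 0$
$c = -24$ ($c = \left(-1\right) 4 \cdot 6 = \left(-4\right) 6 = -24$)
$S{\left(B,z \right)} = 2 - \frac{B z}{2}$
$- S{\left(x,\left(T{\left(-1,-1 \right)} + \left(6 + 6\right)^{2}\right) + c \right)} = - (2 - 0 \left(\left(9 + \left(6 + 6\right)^{2}\right) - 24\right)) = - (2 - 0 \left(\left(9 + 12^{2}\right) - 24\right)) = - (2 - 0 \left(\left(9 + 144\right) - 24\right)) = - (2 - 0 \left(153 - 24\right)) = - (2 - 0 \cdot 129) = - (2 + 0) = \left(-1\right) 2 = -2$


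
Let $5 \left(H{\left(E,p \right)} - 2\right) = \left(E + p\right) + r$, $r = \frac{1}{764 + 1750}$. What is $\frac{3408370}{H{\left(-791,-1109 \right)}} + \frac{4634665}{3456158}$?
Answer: $- \frac{148050884676995965}{16421793034522} \approx -9015.5$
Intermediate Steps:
$r = \frac{1}{2514} \approx 0.00039777$
$H{\left(E,p \right)} = \frac{25141}{12570} + \frac{E}{5} + \frac{p}{5}$ ($H{\left(E,p \right)} = 2 + \frac{\left(E + p\right) + \frac{1}{2514}}{5} = 2 + \frac{\frac{1}{2514} + E + p}{5} = 2 + \left(\frac{1}{12570} + \frac{E}{5} + \frac{p}{5}\right) = \frac{25141}{12570} + \frac{E}{5} + \frac{p}{5}$)
$\frac{3408370}{H{\left(-791,-1109 \right)}} + \frac{4634665}{3456158} = \frac{3408370}{\frac{25141}{12570} + \frac{1}{5} \left(-791\right) + \frac{1}{5} \left(-1109\right)} + \frac{4634665}{3456158} = \frac{3408370}{\frac{25141}{12570} - \frac{791}{5} - \frac{1109}{5}} + 4634665 \cdot \frac{1}{3456158} = \frac{3408370}{- \frac{4751459}{12570}} + \frac{4634665}{3456158} = 3408370 \left(- \frac{12570}{4751459}\right) + \frac{4634665}{3456158} = - \frac{42843210900}{4751459} + \frac{4634665}{3456158} = - \frac{148050884676995965}{16421793034522}$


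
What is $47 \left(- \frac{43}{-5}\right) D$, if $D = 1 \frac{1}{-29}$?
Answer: $- \frac{2021}{145} \approx -13.938$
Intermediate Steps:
$D = - \frac{1}{29}$ ($D = 1 \left(- \frac{1}{29}\right) = - \frac{1}{29} \approx -0.034483$)
$47 \left(- \frac{43}{-5}\right) D = 47 \left(- \frac{43}{-5}\right) \left(- \frac{1}{29}\right) = 47 \left(\left(-43\right) \left(- \frac{1}{5}\right)\right) \left(- \frac{1}{29}\right) = 47 \cdot \frac{43}{5} \left(- \frac{1}{29}\right) = \frac{2021}{5} \left(- \frac{1}{29}\right) = - \frac{2021}{145}$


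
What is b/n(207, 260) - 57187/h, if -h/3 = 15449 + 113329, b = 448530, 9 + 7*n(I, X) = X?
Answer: 93307005929/7459218 ≈ 12509.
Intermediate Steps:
n(I, X) = -9/7 + X/7
h = -386334 (h = -3*(15449 + 113329) = -3*128778 = -386334)
b/n(207, 260) - 57187/h = 448530/(-9/7 + (⅐)*260) - 57187/(-386334) = 448530/(-9/7 + 260/7) - 57187*(-1/386334) = 448530/(251/7) + 4399/29718 = 448530*(7/251) + 4399/29718 = 3139710/251 + 4399/29718 = 93307005929/7459218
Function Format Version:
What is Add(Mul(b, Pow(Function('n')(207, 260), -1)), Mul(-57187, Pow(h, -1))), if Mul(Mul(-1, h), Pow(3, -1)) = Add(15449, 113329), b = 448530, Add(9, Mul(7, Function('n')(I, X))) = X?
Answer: Rational(93307005929, 7459218) ≈ 12509.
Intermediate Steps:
Function('n')(I, X) = Add(Rational(-9, 7), Mul(Rational(1, 7), X))
h = -386334 (h = Mul(-3, Add(15449, 113329)) = Mul(-3, 128778) = -386334)
Add(Mul(b, Pow(Function('n')(207, 260), -1)), Mul(-57187, Pow(h, -1))) = Add(Mul(448530, Pow(Add(Rational(-9, 7), Mul(Rational(1, 7), 260)), -1)), Mul(-57187, Pow(-386334, -1))) = Add(Mul(448530, Pow(Add(Rational(-9, 7), Rational(260, 7)), -1)), Mul(-57187, Rational(-1, 386334))) = Add(Mul(448530, Pow(Rational(251, 7), -1)), Rational(4399, 29718)) = Add(Mul(448530, Rational(7, 251)), Rational(4399, 29718)) = Add(Rational(3139710, 251), Rational(4399, 29718)) = Rational(93307005929, 7459218)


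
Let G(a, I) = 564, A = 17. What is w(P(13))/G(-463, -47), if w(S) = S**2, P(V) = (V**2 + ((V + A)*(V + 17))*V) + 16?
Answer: 141253225/564 ≈ 2.5045e+5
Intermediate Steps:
P(V) = 16 + V**2 + V*(17 + V)**2 (P(V) = (V**2 + ((V + 17)*(V + 17))*V) + 16 = (V**2 + ((17 + V)*(17 + V))*V) + 16 = (V**2 + (17 + V)**2*V) + 16 = (V**2 + V*(17 + V)**2) + 16 = 16 + V**2 + V*(17 + V)**2)
w(P(13))/G(-463, -47) = (16 + 13**3 + 35*13**2 + 289*13)**2/564 = (16 + 2197 + 35*169 + 3757)**2*(1/564) = (16 + 2197 + 5915 + 3757)**2*(1/564) = 11885**2*(1/564) = 141253225*(1/564) = 141253225/564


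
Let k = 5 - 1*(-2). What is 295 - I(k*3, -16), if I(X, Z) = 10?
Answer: 285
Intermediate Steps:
k = 7 (k = 5 + 2 = 7)
295 - I(k*3, -16) = 295 - 1*10 = 295 - 10 = 285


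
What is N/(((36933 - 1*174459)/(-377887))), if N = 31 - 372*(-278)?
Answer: 39091276489/137526 ≈ 2.8425e+5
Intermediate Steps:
N = 103447 (N = 31 + 103416 = 103447)
N/(((36933 - 1*174459)/(-377887))) = 103447/(((36933 - 1*174459)/(-377887))) = 103447/(((36933 - 174459)*(-1/377887))) = 103447/((-137526*(-1/377887))) = 103447/(137526/377887) = 103447*(377887/137526) = 39091276489/137526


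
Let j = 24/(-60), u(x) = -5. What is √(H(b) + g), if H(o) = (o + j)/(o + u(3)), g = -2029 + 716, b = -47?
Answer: I*√22174295/130 ≈ 36.223*I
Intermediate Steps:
j = -⅖ (j = 24*(-1/60) = -⅖ ≈ -0.40000)
g = -1313
H(o) = (-⅖ + o)/(-5 + o) (H(o) = (o - ⅖)/(o - 5) = (-⅖ + o)/(-5 + o))
√(H(b) + g) = √((-⅖ - 47)/(-5 - 47) - 1313) = √(-237/5/(-52) - 1313) = √(-1/52*(-237/5) - 1313) = √(237/260 - 1313) = √(-341143/260) = I*√22174295/130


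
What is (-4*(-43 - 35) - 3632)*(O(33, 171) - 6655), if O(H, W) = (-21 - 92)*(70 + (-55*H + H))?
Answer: -620179320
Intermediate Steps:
O(H, W) = -7910 + 6102*H (O(H, W) = -113*(70 - 54*H) = -7910 + 6102*H)
(-4*(-43 - 35) - 3632)*(O(33, 171) - 6655) = (-4*(-43 - 35) - 3632)*((-7910 + 6102*33) - 6655) = (-4*(-78) - 3632)*((-7910 + 201366) - 6655) = (312 - 3632)*(193456 - 6655) = -3320*186801 = -620179320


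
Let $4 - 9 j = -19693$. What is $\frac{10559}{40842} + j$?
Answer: $\frac{29798515}{13614} \approx 2188.8$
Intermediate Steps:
$j = \frac{19697}{9}$ ($j = \frac{4}{9} - - \frac{19693}{9} = \frac{4}{9} + \frac{19693}{9} = \frac{19697}{9} \approx 2188.6$)
$\frac{10559}{40842} + j = \frac{10559}{40842} + \frac{19697}{9} = \frac{29798515}{13614}$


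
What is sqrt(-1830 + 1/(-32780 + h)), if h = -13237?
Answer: I*sqrt(430571410543)/15339 ≈ 42.779*I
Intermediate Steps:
sqrt(-1830 + 1/(-32780 + h)) = sqrt(-1830 + 1/(-32780 - 13237)) = sqrt(-1830 + 1/(-46017)) = sqrt(-1830 - 1/46017) = sqrt(-84211111/46017) = I*sqrt(430571410543)/15339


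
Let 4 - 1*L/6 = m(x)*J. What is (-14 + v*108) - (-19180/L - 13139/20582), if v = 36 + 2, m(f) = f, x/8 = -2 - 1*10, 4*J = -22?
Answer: 16519353811/4044363 ≈ 4084.5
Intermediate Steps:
J = -11/2 (J = (¼)*(-22) = -11/2 ≈ -5.5000)
x = -96 (x = 8*(-2 - 1*10) = 8*(-2 - 10) = 8*(-12) = -96)
L = -3144 (L = 24 - (-576)*(-11)/2 = 24 - 6*528 = 24 - 3168 = -3144)
v = 38
(-14 + v*108) - (-19180/L - 13139/20582) = (-14 + 38*108) - (-19180/(-3144) - 13139/20582) = (-14 + 4104) - (-19180*(-1/3144) - 13139*1/20582) = 4090 - (4795/786 - 13139/20582) = 4090 - 1*22090859/4044363 = 4090 - 22090859/4044363 = 16519353811/4044363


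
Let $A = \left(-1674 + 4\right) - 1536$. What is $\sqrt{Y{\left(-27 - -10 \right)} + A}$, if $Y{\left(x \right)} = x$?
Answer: $i \sqrt{3223} \approx 56.771 i$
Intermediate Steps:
$A = -3206$ ($A = -1670 - 1536 = -3206$)
$\sqrt{Y{\left(-27 - -10 \right)} + A} = \sqrt{\left(-27 - -10\right) - 3206} = \sqrt{\left(-27 + 10\right) - 3206} = \sqrt{-17 - 3206} = \sqrt{-3223} = i \sqrt{3223}$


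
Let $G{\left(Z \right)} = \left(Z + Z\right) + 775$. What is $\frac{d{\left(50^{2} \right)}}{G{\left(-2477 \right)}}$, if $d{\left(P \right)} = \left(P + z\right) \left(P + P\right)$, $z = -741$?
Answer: $- \frac{8795000}{4179} \approx -2104.6$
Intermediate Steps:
$G{\left(Z \right)} = 775 + 2 Z$ ($G{\left(Z \right)} = 2 Z + 775 = 775 + 2 Z$)
$d{\left(P \right)} = 2 P \left(-741 + P\right)$ ($d{\left(P \right)} = \left(P - 741\right) \left(P + P\right) = \left(-741 + P\right) 2 P = 2 P \left(-741 + P\right)$)
$\frac{d{\left(50^{2} \right)}}{G{\left(-2477 \right)}} = \frac{2 \cdot 50^{2} \left(-741 + 50^{2}\right)}{775 + 2 \left(-2477\right)} = \frac{2 \cdot 2500 \left(-741 + 2500\right)}{775 - 4954} = \frac{2 \cdot 2500 \cdot 1759}{-4179} = 8795000 \left(- \frac{1}{4179}\right) = - \frac{8795000}{4179}$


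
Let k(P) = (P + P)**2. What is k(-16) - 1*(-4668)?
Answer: 5692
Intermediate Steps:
k(P) = 4*P**2 (k(P) = (2*P)**2 = 4*P**2)
k(-16) - 1*(-4668) = 4*(-16)**2 - 1*(-4668) = 4*256 + 4668 = 1024 + 4668 = 5692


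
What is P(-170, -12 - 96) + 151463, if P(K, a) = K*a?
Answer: 169823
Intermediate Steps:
P(-170, -12 - 96) + 151463 = -170*(-12 - 96) + 151463 = -170*(-108) + 151463 = 18360 + 151463 = 169823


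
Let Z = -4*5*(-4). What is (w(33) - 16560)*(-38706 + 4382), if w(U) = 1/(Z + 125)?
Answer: 116523080876/205 ≈ 5.6840e+8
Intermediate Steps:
Z = 80 (Z = -20*(-4) = 80)
w(U) = 1/205 (w(U) = 1/(80 + 125) = 1/205)
(w(33) - 16560)*(-38706 + 4382) = (1/205 - 16560)*(-38706 + 4382) = -3394799/205*(-34324) = 116523080876/205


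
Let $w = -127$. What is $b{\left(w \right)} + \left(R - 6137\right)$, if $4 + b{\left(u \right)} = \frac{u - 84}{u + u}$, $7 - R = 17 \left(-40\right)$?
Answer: $- \frac{1385105}{254} \approx -5453.2$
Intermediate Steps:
$R = 687$ ($R = 7 - 17 \left(-40\right) = 7 - -680 = 7 + 680 = 687$)
$b{\left(u \right)} = -4 + \frac{-84 + u}{2 u}$ ($b{\left(u \right)} = -4 + \frac{u - 84}{u + u} = -4 + \frac{-84 + u}{2 u}$)
$b{\left(w \right)} + \left(R - 6137\right) = \left(- \frac{7}{2} - \frac{42}{-127}\right) + \left(687 - 6137\right) = \left(- \frac{7}{2} - - \frac{42}{127}\right) + \left(687 - 6137\right) = \left(- \frac{7}{2} + \frac{42}{127}\right) - 5450 = - \frac{805}{254} - 5450 = - \frac{1385105}{254}$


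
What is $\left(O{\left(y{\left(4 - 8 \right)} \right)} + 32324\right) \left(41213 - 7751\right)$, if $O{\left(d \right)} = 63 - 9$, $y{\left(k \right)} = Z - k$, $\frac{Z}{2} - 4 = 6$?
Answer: $1083432636$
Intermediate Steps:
$Z = 20$ ($Z = 8 + 2 \cdot 6 = 8 + 12 = 20$)
$y{\left(k \right)} = 20 - k$
$O{\left(d \right)} = 54$
$\left(O{\left(y{\left(4 - 8 \right)} \right)} + 32324\right) \left(41213 - 7751\right) = \left(54 + 32324\right) \left(41213 - 7751\right) = 32378 \cdot 33462 = 1083432636$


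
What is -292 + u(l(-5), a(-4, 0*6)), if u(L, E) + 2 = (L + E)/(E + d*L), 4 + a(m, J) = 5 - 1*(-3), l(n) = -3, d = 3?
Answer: -1471/5 ≈ -294.20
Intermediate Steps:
a(m, J) = 4 (a(m, J) = -4 + (5 - 1*(-3)) = -4 + (5 + 3) = -4 + 8 = 4)
u(L, E) = -2 + (E + L)/(E + 3*L) (u(L, E) = -2 + (L + E)/(E + 3*L) = -2 + (E + L)/(E + 3*L))
-292 + u(l(-5), a(-4, 0*6)) = -292 + (-1*4 - 5*(-3))/(4 + 3*(-3)) = -292 + (-4 + 15)/(4 - 9) = -292 + 11/(-5) = -292 - ⅕*11 = -292 - 11/5 = -1471/5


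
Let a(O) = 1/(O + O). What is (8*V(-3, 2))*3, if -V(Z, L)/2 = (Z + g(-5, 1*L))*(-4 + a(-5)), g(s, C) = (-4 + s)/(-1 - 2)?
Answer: 0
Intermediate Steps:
g(s, C) = 4/3 - s/3 (g(s, C) = (-4 + s)/(-3) = (-4 + s)*(-⅓) = 4/3 - s/3)
a(O) = 1/(2*O)
V(Z, L) = 123/5 + 41*Z/5 (V(Z, L) = -2*(Z + (4/3 - ⅓*(-5)))*(-4 + (½)/(-5)) = -2*(Z + (4/3 + 5/3))*(-4 + (½)*(-⅕)) = -2*(Z + 3)*(-4 - ⅒) = -2*(3 + Z)*(-41)/10 = -2*(-123/10 - 41*Z/10) = 123/5 + 41*Z/5)
(8*V(-3, 2))*3 = (8*(123/5 + (41/5)*(-3)))*3 = (8*(123/5 - 123/5))*3 = (8*0)*3 = 0*3 = 0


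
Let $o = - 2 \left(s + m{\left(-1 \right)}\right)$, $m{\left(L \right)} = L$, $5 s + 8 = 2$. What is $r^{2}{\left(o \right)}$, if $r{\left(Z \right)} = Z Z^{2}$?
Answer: $\frac{113379904}{15625} \approx 7256.3$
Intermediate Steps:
$s = - \frac{6}{5}$ ($s = - \frac{8}{5} + \frac{1}{5} \cdot 2 = - \frac{8}{5} + \frac{2}{5} = - \frac{6}{5} \approx -1.2$)
$o = \frac{22}{5}$ ($o = - 2 \left(- \frac{6}{5} - 1\right) = \left(-2\right) \left(- \frac{11}{5}\right) = \frac{22}{5} \approx 4.4$)
$r{\left(Z \right)} = Z^{3}$
$r^{2}{\left(o \right)} = \left(\left(\frac{22}{5}\right)^{3}\right)^{2} = \left(\frac{10648}{125}\right)^{2} = \frac{113379904}{15625}$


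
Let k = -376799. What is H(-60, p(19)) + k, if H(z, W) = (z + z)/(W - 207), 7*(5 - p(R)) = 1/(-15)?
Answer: -7991517391/21209 ≈ -3.7680e+5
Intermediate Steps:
p(R) = 526/105 (p(R) = 5 - ⅐/(-15) = 5 - ⅐*(-1/15) = 5 + 1/105 = 526/105)
H(z, W) = 2*z/(-207 + W) (H(z, W) = (2*z)/(-207 + W) = 2*z/(-207 + W))
H(-60, p(19)) + k = 2*(-60)/(-207 + 526/105) - 376799 = 2*(-60)/(-21209/105) - 376799 = 2*(-60)*(-105/21209) - 376799 = 12600/21209 - 376799 = -7991517391/21209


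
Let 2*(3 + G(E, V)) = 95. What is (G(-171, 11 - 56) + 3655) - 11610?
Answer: -15821/2 ≈ -7910.5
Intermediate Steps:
G(E, V) = 89/2 (G(E, V) = -3 + (½)*95 = -3 + 95/2 = 89/2)
(G(-171, 11 - 56) + 3655) - 11610 = (89/2 + 3655) - 11610 = 7399/2 - 11610 = -15821/2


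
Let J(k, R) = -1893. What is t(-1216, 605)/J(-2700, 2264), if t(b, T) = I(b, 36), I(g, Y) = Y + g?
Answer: 1180/1893 ≈ 0.62335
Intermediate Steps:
t(b, T) = 36 + b
t(-1216, 605)/J(-2700, 2264) = (36 - 1216)/(-1893) = -1180*(-1/1893) = 1180/1893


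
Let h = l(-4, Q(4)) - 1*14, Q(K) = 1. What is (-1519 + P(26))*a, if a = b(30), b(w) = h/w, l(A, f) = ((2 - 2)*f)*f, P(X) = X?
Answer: 10451/15 ≈ 696.73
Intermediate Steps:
l(A, f) = 0 (l(A, f) = (0*f)*f = 0*f = 0)
h = -14 (h = 0 - 1*14 = 0 - 14 = -14)
b(w) = -14/w
a = -7/15 (a = -14/30 = -14*1/30 = -7/15 ≈ -0.46667)
(-1519 + P(26))*a = (-1519 + 26)*(-7/15) = -1493*(-7/15) = 10451/15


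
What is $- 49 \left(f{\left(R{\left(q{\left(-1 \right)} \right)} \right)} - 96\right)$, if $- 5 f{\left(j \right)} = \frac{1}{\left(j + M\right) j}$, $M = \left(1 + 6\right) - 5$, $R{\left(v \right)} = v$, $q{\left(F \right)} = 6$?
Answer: $\frac{1129009}{240} \approx 4704.2$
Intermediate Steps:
$M = 2$ ($M = 7 - 5 = 2$)
$f{\left(j \right)} = - \frac{1}{5 j \left(2 + j\right)}$ ($f{\left(j \right)} = - \frac{\frac{1}{j + 2} \frac{1}{j}}{5} = - \frac{\frac{1}{2 + j} \frac{1}{j}}{5} = - \frac{\frac{1}{j} \frac{1}{2 + j}}{5} = - \frac{1}{5 j \left(2 + j\right)}$)
$- 49 \left(f{\left(R{\left(q{\left(-1 \right)} \right)} \right)} - 96\right) = - 49 \left(- \frac{1}{5 \cdot 6 \left(2 + 6\right)} - 96\right) = - 49 \left(\left(- \frac{1}{5}\right) \frac{1}{6} \cdot \frac{1}{8} - 96\right) = - 49 \left(- \frac{1}{240} - 96\right) = \left(-49\right) \left(- \frac{23041}{240}\right) = \frac{1129009}{240}$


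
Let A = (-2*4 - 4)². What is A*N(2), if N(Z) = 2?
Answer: 288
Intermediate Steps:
A = 144 (A = (-8 - 4)² = (-12)² = 144)
A*N(2) = 144*2 = 288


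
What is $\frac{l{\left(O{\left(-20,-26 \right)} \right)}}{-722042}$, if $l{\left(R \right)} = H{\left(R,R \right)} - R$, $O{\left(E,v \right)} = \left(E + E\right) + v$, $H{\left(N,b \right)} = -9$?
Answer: $- \frac{57}{722042} \approx -7.8943 \cdot 10^{-5}$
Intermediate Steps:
$O{\left(E,v \right)} = v + 2 E$ ($O{\left(E,v \right)} = 2 E + v = v + 2 E$)
$l{\left(R \right)} = -9 - R$
$\frac{l{\left(O{\left(-20,-26 \right)} \right)}}{-722042} = \frac{-9 - \left(-26 + 2 \left(-20\right)\right)}{-722042} = \left(-9 - \left(-26 - 40\right)\right) \left(- \frac{1}{722042}\right) = \left(-9 - -66\right) \left(- \frac{1}{722042}\right) = \left(-9 + 66\right) \left(- \frac{1}{722042}\right) = 57 \left(- \frac{1}{722042}\right) = - \frac{57}{722042}$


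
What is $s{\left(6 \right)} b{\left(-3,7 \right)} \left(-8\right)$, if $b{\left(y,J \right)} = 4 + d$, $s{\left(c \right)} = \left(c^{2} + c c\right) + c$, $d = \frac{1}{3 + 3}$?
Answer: $-2600$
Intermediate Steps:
$d = \frac{1}{6} \approx 0.16667$
$s{\left(c \right)} = c + 2 c^{2}$ ($s{\left(c \right)} = \left(c^{2} + c^{2}\right) + c = 2 c^{2} + c = c + 2 c^{2}$)
$b{\left(y,J \right)} = \frac{25}{6}$ ($b{\left(y,J \right)} = 4 + \frac{1}{6} = \frac{25}{6}$)
$s{\left(6 \right)} b{\left(-3,7 \right)} \left(-8\right) = 6 \left(1 + 2 \cdot 6\right) \frac{25}{6} \left(-8\right) = 6 \left(1 + 12\right) \frac{25}{6} \left(-8\right) = 6 \cdot 13 \cdot \frac{25}{6} \left(-8\right) = 78 \cdot \frac{25}{6} \left(-8\right) = 325 \left(-8\right) = -2600$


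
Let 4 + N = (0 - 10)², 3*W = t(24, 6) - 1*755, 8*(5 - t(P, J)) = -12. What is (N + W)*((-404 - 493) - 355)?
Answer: 192182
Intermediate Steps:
t(P, J) = 13/2 (t(P, J) = 5 - ⅛*(-12) = 5 + 3/2 = 13/2)
W = -499/2 (W = (13/2 - 1*755)/3 = (13/2 - 755)/3 = (⅓)*(-1497/2) = -499/2 ≈ -249.50)
N = 96 (N = -4 + (0 - 10)² = -4 + (-10)² = -4 + 100 = 96)
(N + W)*((-404 - 493) - 355) = (96 - 499/2)*((-404 - 493) - 355) = -307*(-897 - 355)/2 = -307/2*(-1252) = 192182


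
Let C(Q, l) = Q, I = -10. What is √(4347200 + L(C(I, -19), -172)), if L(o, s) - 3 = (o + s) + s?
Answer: 221*√89 ≈ 2084.9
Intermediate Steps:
L(o, s) = 3 + o + 2*s (L(o, s) = 3 + ((o + s) + s) = 3 + (o + 2*s) = 3 + o + 2*s)
√(4347200 + L(C(I, -19), -172)) = √(4347200 + (3 - 10 + 2*(-172))) = √(4347200 + (3 - 10 - 344)) = √(4347200 - 351) = √4346849 = 221*√89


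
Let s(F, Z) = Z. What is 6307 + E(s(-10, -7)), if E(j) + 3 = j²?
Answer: 6353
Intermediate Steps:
E(j) = -3 + j²
6307 + E(s(-10, -7)) = 6307 + (-3 + (-7)²) = 6307 + (-3 + 49) = 6307 + 46 = 6353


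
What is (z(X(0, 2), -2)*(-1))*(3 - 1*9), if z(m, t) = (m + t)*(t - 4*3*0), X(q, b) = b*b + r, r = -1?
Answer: -12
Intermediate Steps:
X(q, b) = -1 + b**2 (X(q, b) = b*b - 1 = b**2 - 1 = -1 + b**2)
z(m, t) = t*(m + t) (z(m, t) = (m + t)*(t - 12*0) = (m + t)*(t + 0) = (m + t)*t = t*(m + t))
(z(X(0, 2), -2)*(-1))*(3 - 1*9) = (-2*((-1 + 2**2) - 2)*(-1))*(3 - 1*9) = (-2*((-1 + 4) - 2)*(-1))*(3 - 9) = (-2*(3 - 2)*(-1))*(-6) = (-2*1*(-1))*(-6) = -2*(-1)*(-6) = 2*(-6) = -12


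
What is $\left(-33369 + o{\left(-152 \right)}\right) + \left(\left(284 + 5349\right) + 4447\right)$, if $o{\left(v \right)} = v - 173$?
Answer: $-23614$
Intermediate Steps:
$o{\left(v \right)} = -173 + v$
$\left(-33369 + o{\left(-152 \right)}\right) + \left(\left(284 + 5349\right) + 4447\right) = \left(-33369 - 325\right) + \left(\left(284 + 5349\right) + 4447\right) = \left(-33369 - 325\right) + \left(5633 + 4447\right) = -33694 + 10080 = -23614$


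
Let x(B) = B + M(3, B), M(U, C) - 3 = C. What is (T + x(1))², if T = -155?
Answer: 22500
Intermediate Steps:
M(U, C) = 3 + C
x(B) = 3 + 2*B (x(B) = B + (3 + B) = 3 + 2*B)
(T + x(1))² = (-155 + (3 + 2*1))² = (-155 + (3 + 2))² = (-155 + 5)² = (-150)² = 22500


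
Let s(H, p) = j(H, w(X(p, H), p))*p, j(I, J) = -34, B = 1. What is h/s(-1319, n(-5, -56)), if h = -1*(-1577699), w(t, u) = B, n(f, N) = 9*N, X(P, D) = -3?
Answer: 1577699/17136 ≈ 92.069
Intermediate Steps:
w(t, u) = 1
h = 1577699
s(H, p) = -34*p
h/s(-1319, n(-5, -56)) = 1577699/((-306*(-56))) = 1577699/((-34*(-504))) = 1577699/17136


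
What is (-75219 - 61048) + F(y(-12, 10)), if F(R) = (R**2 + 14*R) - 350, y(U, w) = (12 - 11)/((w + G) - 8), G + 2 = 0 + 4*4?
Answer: -34973727/256 ≈ -1.3662e+5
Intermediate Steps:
G = 14 (G = -2 + (0 + 4*4) = -2 + (0 + 16) = -2 + 16 = 14)
y(U, w) = 1/(6 + w) (y(U, w) = (12 - 11)/((w + 14) - 8) = 1/((14 + w) - 8) = 1/(6 + w))
F(R) = -350 + R**2 + 14*R
(-75219 - 61048) + F(y(-12, 10)) = (-75219 - 61048) + (-350 + (1/(6 + 10))**2 + 14/(6 + 10)) = -136267 + (-350 + (1/16)**2 + 14/16) = -136267 + (-350 + (1/16)**2 + 14*(1/16)) = -136267 + (-350 + 1/256 + 7/8) = -136267 - 89375/256 = -34973727/256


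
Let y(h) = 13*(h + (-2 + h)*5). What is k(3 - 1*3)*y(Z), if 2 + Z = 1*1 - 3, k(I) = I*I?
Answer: 0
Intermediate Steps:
k(I) = I**2
Z = -4 (Z = -2 + (1*1 - 3) = -2 + (1 - 3) = -2 - 2 = -4)
y(h) = -130 + 78*h (y(h) = 13*(h + (-10 + 5*h)) = 13*(-10 + 6*h) = -130 + 78*h)
k(3 - 1*3)*y(Z) = (3 - 1*3)**2*(-130 + 78*(-4)) = (3 - 3)**2*(-130 - 312) = 0**2*(-442) = 0*(-442) = 0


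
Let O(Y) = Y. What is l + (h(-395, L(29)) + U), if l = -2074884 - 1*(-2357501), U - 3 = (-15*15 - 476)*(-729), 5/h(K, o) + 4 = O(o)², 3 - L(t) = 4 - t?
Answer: 123809245/156 ≈ 7.9365e+5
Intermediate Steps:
L(t) = -1 + t (L(t) = 3 - (4 - t) = 3 + (-4 + t) = -1 + t)
h(K, o) = 5/(-4 + o²)
U = 511032 (U = 3 + (-15*15 - 476)*(-729) = 3 + (-225 - 476)*(-729) = 3 - 701*(-729) = 3 + 511029 = 511032)
l = 282617 (l = -2074884 + 2357501 = 282617)
l + (h(-395, L(29)) + U) = 282617 + (5/(-4 + (-1 + 29)²) + 511032) = 282617 + (5/(-4 + 28²) + 511032) = 282617 + (5/(-4 + 784) + 511032) = 282617 + (5/780 + 511032) = 282617 + (5*(1/780) + 511032) = 282617 + (1/156 + 511032) = 282617 + 79720993/156 = 123809245/156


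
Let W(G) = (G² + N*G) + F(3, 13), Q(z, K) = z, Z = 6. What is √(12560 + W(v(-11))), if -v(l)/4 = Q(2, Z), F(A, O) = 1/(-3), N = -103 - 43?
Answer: 5*√4965/3 ≈ 117.44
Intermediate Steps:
N = -146
F(A, O) = -⅓
v(l) = -8 (v(l) = -4*2 = -8)
W(G) = -⅓ + G² - 146*G (W(G) = (G² - 146*G) - ⅓ = -⅓ + G² - 146*G)
√(12560 + W(v(-11))) = √(12560 + (-⅓ + (-8)² - 146*(-8))) = √(12560 + (-⅓ + 64 + 1168)) = √(12560 + 3695/3) = √(41375/3) = 5*√4965/3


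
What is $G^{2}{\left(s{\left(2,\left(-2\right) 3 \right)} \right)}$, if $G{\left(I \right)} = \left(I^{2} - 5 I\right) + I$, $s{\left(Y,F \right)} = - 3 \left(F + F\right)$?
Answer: $1327104$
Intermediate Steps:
$s{\left(Y,F \right)} = - 6 F$ ($s{\left(Y,F \right)} = - 3 \cdot 2 F = - 6 F$)
$G{\left(I \right)} = I^{2} - 4 I$
$G^{2}{\left(s{\left(2,\left(-2\right) 3 \right)} \right)} = \left(- 6 \left(\left(-2\right) 3\right) \left(-4 - 6 \left(\left(-2\right) 3\right)\right)\right)^{2} = \left(\left(-6\right) \left(-6\right) \left(-4 - -36\right)\right)^{2} = \left(36 \left(-4 + 36\right)\right)^{2} = \left(36 \cdot 32\right)^{2} = 1152^{2} = 1327104$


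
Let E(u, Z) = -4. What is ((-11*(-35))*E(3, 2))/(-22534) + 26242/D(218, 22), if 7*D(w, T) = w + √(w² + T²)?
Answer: -112797483071/1363307 + 91847*√12002/121 ≈ 420.32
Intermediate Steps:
D(w, T) = w/7 + √(T² + w²)/7 (D(w, T) = (w + √(w² + T²))/7 = (w + √(T² + w²))/7 = w/7 + √(T² + w²)/7)
((-11*(-35))*E(3, 2))/(-22534) + 26242/D(218, 22) = (-11*(-35)*(-4))/(-22534) + 26242/((⅐)*218 + √(22² + 218²)/7) = (385*(-4))*(-1/22534) + 26242/(218/7 + √(484 + 47524)/7) = -1540*(-1/22534) + 26242/(218/7 + √48008/7) = 770/11267 + 26242/(218/7 + (2*√12002)/7) = 770/11267 + 26242/(218/7 + 2*√12002/7)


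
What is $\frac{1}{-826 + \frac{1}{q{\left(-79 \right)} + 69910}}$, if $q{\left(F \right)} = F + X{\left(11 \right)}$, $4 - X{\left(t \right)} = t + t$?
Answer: $- \frac{69813}{57665537} \approx -0.0012107$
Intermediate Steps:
$X{\left(t \right)} = 4 - 2 t$ ($X{\left(t \right)} = 4 - \left(t + t\right) = 4 - 2 t$)
$q{\left(F \right)} = -18 + F$ ($q{\left(F \right)} = F + \left(4 - 22\right) = F - 18 = -18 + F$)
$\frac{1}{-826 + \frac{1}{q{\left(-79 \right)} + 69910}} = \frac{1}{-826 + \frac{1}{\left(-18 - 79\right) + 69910}} = \frac{1}{-826 + \frac{1}{-97 + 69910}} = \frac{1}{-826 + \frac{1}{69813}} = \frac{1}{- \frac{57665537}{69813}} = - \frac{69813}{57665537}$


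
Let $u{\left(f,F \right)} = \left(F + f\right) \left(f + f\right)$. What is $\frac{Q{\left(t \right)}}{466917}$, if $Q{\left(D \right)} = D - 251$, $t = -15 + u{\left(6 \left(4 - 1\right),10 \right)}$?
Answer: $\frac{742}{466917} \approx 0.0015891$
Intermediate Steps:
$u{\left(f,F \right)} = 2 f \left(F + f\right)$ ($u{\left(f,F \right)} = \left(F + f\right) 2 f = 2 f \left(F + f\right)$)
$t = 993$ ($t = -15 + 2 \cdot 6 \left(4 - 1\right) \left(10 + 6 \left(4 - 1\right)\right) = -15 + 2 \cdot 6 \cdot 3 \left(10 + 6 \cdot 3\right) = -15 + 2 \cdot 18 \left(10 + 18\right) = -15 + 2 \cdot 18 \cdot 28 = -15 + 1008 = 993$)
$Q{\left(D \right)} = -251 + D$
$\frac{Q{\left(t \right)}}{466917} = \frac{-251 + 993}{466917} = 742 \cdot \frac{1}{466917} = \frac{742}{466917}$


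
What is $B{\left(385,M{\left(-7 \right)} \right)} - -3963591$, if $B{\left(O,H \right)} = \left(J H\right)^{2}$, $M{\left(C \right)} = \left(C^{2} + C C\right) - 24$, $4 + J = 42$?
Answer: $11870935$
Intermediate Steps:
$J = 38$ ($J = -4 + 42 = 38$)
$M{\left(C \right)} = -24 + 2 C^{2}$ ($M{\left(C \right)} = \left(C^{2} + C^{2}\right) - 24 = 2 C^{2} - 24 = -24 + 2 C^{2}$)
$B{\left(O,H \right)} = 1444 H^{2}$ ($B{\left(O,H \right)} = \left(38 H\right)^{2} = 1444 H^{2}$)
$B{\left(385,M{\left(-7 \right)} \right)} - -3963591 = 1444 \left(-24 + 2 \left(-7\right)^{2}\right)^{2} - -3963591 = 1444 \left(-24 + 2 \cdot 49\right)^{2} + 3963591 = 1444 \left(-24 + 98\right)^{2} + 3963591 = 1444 \cdot 74^{2} + 3963591 = 1444 \cdot 5476 + 3963591 = 7907344 + 3963591 = 11870935$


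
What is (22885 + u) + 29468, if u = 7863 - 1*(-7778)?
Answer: 67994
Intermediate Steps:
u = 15641 (u = 7863 + 7778 = 15641)
(22885 + u) + 29468 = (22885 + 15641) + 29468 = 38526 + 29468 = 67994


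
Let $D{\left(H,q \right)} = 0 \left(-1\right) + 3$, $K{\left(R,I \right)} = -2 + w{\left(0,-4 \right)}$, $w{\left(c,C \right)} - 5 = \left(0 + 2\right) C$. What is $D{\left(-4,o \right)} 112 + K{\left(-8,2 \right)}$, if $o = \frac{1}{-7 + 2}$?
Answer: $331$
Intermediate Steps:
$w{\left(c,C \right)} = 5 + 2 C$ ($w{\left(c,C \right)} = 5 + \left(0 + 2\right) C = 5 + 2 C$)
$K{\left(R,I \right)} = -5$ ($K{\left(R,I \right)} = -2 + \left(5 + 2 \left(-4\right)\right) = -2 + \left(5 - 8\right) = -2 - 3 = -5$)
$o = - \frac{1}{5}$ ($o = \frac{1}{-5} = - \frac{1}{5} \approx -0.2$)
$D{\left(H,q \right)} = 3$ ($D{\left(H,q \right)} = 0 + 3 = 3$)
$D{\left(-4,o \right)} 112 + K{\left(-8,2 \right)} = 3 \cdot 112 - 5 = 336 - 5 = 331$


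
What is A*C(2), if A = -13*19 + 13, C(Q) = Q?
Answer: -468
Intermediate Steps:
A = -234 (A = -247 + 13 = -234)
A*C(2) = -234*2 = -468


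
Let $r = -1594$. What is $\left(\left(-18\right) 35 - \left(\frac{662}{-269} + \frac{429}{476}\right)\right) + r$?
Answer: $- \frac{284570145}{128044} \approx -2222.4$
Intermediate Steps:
$\left(\left(-18\right) 35 - \left(\frac{662}{-269} + \frac{429}{476}\right)\right) + r = \left(\left(-18\right) 35 - \left(\frac{662}{-269} + \frac{429}{476}\right)\right) - 1594 = \left(-630 - \left(662 \left(- \frac{1}{269}\right) + 429 \cdot \frac{1}{476}\right)\right) - 1594 = \left(-630 - \left(- \frac{662}{269} + \frac{429}{476}\right)\right) - 1594 = \left(-630 - - \frac{199711}{128044}\right) - 1594 = \left(-630 + \frac{199711}{128044}\right) - 1594 = - \frac{80468009}{128044} - 1594 = - \frac{284570145}{128044}$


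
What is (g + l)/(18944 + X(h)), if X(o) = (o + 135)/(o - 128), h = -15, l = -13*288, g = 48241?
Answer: 6363071/2708872 ≈ 2.3490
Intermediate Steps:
l = -3744
X(o) = (135 + o)/(-128 + o)
(g + l)/(18944 + X(h)) = (48241 - 3744)/(18944 + (135 - 15)/(-128 - 15)) = 44497/(18944 + 120/(-143)) = 44497/(18944 - 1/143*120) = 44497/(18944 - 120/143) = 44497/(2708872/143) = 44497*(143/2708872) = 6363071/2708872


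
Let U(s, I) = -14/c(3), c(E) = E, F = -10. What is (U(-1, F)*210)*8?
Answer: -7840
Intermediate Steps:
U(s, I) = -14/3
(U(-1, F)*210)*8 = -14/3*210*8 = -980*8 = -7840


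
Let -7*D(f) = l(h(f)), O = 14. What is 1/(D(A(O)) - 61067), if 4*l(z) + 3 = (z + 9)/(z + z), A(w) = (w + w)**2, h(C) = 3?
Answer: -28/1709875 ≈ -1.6375e-5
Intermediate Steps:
A(w) = 4*w**2 (A(w) = (2*w)**2 = 4*w**2)
l(z) = -3/4 + (9 + z)/(8*z) (l(z) = -3/4 + ((z + 9)/(z + z))/4 = -3/4 + ((9 + z)/((2*z)))/4 = -3/4 + ((9 + z)*(1/(2*z)))/4 = -3/4 + ((9 + z)/(2*z))/4 = -3/4 + (9 + z)/(8*z))
D(f) = 1/28 (D(f) = -(9 - 5*3)/(56*3) = -(9 - 15)/(56*3) = -(-6)/(56*3) = -1/7*(-1/4) = 1/28)
1/(D(A(O)) - 61067) = 1/(1/28 - 61067) = 1/(-1709875/28) = -28/1709875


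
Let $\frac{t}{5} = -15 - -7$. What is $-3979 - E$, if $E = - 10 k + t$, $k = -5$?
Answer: $-3989$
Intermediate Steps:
$t = -40$ ($t = 5 \left(-15 - -7\right) = 5 \left(-15 + 7\right) = 5 \left(-8\right) = -40$)
$E = 10$ ($E = \left(-10\right) \left(-5\right) - 40 = 50 - 40 = 10$)
$-3979 - E = -3979 - 10 = -3989$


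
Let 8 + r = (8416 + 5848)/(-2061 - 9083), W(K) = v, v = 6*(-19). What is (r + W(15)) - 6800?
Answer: -9644129/1393 ≈ -6923.3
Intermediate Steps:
v = -114
W(K) = -114
r = -12927/1393 (r = -8 + (8416 + 5848)/(-2061 - 9083) = -8 + 14264/(-11144) = -8 + 14264*(-1/11144) = -8 - 1783/1393 = -12927/1393 ≈ -9.2800)
(r + W(15)) - 6800 = (-12927/1393 - 114) - 6800 = -171729/1393 - 6800 = -9644129/1393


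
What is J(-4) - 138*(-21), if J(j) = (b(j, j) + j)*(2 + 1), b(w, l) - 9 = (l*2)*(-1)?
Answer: 2937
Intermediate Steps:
b(w, l) = 9 - 2*l (b(w, l) = 9 + (l*2)*(-1) = 9 + (2*l)*(-1) = 9 - 2*l)
J(j) = 27 - 3*j (J(j) = ((9 - 2*j) + j)*(2 + 1) = (9 - j)*3 = 27 - 3*j)
J(-4) - 138*(-21) = (27 - 3*(-4)) - 138*(-21) = (27 + 12) + 2898 = 39 + 2898 = 2937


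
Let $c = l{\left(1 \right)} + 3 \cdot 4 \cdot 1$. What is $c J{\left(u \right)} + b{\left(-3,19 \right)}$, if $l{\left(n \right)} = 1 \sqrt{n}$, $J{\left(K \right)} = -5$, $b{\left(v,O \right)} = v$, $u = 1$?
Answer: $-68$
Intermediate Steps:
$l{\left(n \right)} = \sqrt{n}$
$c = 13$ ($c = \sqrt{1} + 3 \cdot 4 \cdot 1 = 1 + 3 \cdot 4 = 1 + 12 = 13$)
$c J{\left(u \right)} + b{\left(-3,19 \right)} = 13 \left(-5\right) - 3 = -65 - 3 = -68$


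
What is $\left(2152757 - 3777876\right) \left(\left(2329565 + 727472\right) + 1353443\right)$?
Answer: $-7167554847120$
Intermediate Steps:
$\left(2152757 - 3777876\right) \left(\left(2329565 + 727472\right) + 1353443\right) = - 1625119 \left(3057037 + 1353443\right) = \left(-1625119\right) 4410480 = -7167554847120$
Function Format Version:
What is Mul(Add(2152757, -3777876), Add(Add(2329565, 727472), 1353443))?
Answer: -7167554847120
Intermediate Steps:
Mul(Add(2152757, -3777876), Add(Add(2329565, 727472), 1353443)) = Mul(-1625119, Add(3057037, 1353443)) = Mul(-1625119, 4410480) = -7167554847120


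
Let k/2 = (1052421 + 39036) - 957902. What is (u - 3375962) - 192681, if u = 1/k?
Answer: -953220231729/267110 ≈ -3.5686e+6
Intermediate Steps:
k = 267110 (k = 2*((1052421 + 39036) - 957902) = 2*(1091457 - 957902) = 2*133555 = 267110)
u = 1/267110 ≈ 3.7438e-6
(u - 3375962) - 192681 = (1/267110 - 3375962) - 192681 = -901753209819/267110 - 192681 = -953220231729/267110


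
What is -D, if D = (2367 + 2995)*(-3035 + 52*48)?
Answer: 2890118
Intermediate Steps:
D = -2890118 (D = 5362*(-3035 + 2496) = 5362*(-539) = -2890118)
-D = -1*(-2890118) = 2890118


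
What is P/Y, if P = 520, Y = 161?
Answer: 520/161 ≈ 3.2298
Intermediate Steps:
P/Y = 520/161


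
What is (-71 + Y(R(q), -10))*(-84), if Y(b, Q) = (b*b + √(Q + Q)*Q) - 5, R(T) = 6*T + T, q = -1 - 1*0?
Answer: 2268 + 1680*I*√5 ≈ 2268.0 + 3756.6*I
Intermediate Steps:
q = -1 (q = -1 + 0 = -1)
R(T) = 7*T
Y(b, Q) = -5 + b² + √2*Q^(3/2) (Y(b, Q) = (b² + √(2*Q)*Q) - 5 = (b² + (√2*√Q)*Q) - 5 = (b² + √2*Q^(3/2)) - 5 = -5 + b² + √2*Q^(3/2))
(-71 + Y(R(q), -10))*(-84) = (-71 + (-5 + (7*(-1))² + √2*(-10)^(3/2)))*(-84) = (-71 + (-5 + (-7)² + √2*(-10*I*√10)))*(-84) = (-71 + (-5 + 49 - 20*I*√5))*(-84) = (-71 + (44 - 20*I*√5))*(-84) = (-27 - 20*I*√5)*(-84) = 2268 + 1680*I*√5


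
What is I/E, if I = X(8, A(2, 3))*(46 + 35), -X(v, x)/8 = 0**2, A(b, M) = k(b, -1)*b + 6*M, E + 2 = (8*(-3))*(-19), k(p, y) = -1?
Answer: 0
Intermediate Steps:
E = 454 (E = -2 + (8*(-3))*(-19) = -2 - 24*(-19) = -2 + 456 = 454)
A(b, M) = -b + 6*M
X(v, x) = 0 (X(v, x) = -8*0**2 = -8*0 = 0)
I = 0 (I = 0*(46 + 35) = 0*81 = 0)
I/E = 0/454 = 0*(1/454) = 0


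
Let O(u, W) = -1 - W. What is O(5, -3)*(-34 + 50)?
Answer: 32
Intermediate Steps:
O(5, -3)*(-34 + 50) = (-1 - 1*(-3))*(-34 + 50) = (-1 + 3)*16 = 2*16 = 32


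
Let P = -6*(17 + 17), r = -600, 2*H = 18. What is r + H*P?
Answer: -2436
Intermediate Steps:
H = 9 (H = (½)*18 = 9)
P = -204 (P = -6*34 = -204)
r + H*P = -600 + 9*(-204) = -600 - 1836 = -2436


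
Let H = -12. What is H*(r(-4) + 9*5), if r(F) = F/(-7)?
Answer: -3828/7 ≈ -546.86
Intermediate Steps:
r(F) = -F/7 (r(F) = F*(-1/7) = -F/7)
H*(r(-4) + 9*5) = -12*(-1/7*(-4) + 9*5) = -12*(4/7 + 45) = -12*319/7 = -3828/7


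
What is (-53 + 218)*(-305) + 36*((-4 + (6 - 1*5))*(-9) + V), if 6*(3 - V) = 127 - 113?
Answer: -49329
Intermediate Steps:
V = ⅔ (V = 3 - (127 - 113)/6 = 3 - ⅙*14 = 3 - 7/3 = ⅔ ≈ 0.66667)
(-53 + 218)*(-305) + 36*((-4 + (6 - 1*5))*(-9) + V) = (-53 + 218)*(-305) + 36*((-4 + (6 - 1*5))*(-9) + ⅔) = 165*(-305) + 36*((-4 + (6 - 5))*(-9) + ⅔) = -50325 + 36*((-4 + 1)*(-9) + ⅔) = -50325 + 36*(-3*(-9) + ⅔) = -50325 + 36*(27 + ⅔) = -50325 + 36*(83/3) = -50325 + 996 = -49329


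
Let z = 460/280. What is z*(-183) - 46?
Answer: -4853/14 ≈ -346.64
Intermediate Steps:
z = 23/14 (z = 460*(1/280) = 23/14 ≈ 1.6429)
z*(-183) - 46 = (23/14)*(-183) - 46 = -4209/14 - 46 = -4853/14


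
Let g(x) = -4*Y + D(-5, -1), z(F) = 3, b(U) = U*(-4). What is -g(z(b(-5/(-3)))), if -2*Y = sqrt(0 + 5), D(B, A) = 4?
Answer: -4 - 2*sqrt(5) ≈ -8.4721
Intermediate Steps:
b(U) = -4*U
Y = -sqrt(5)/2 (Y = -sqrt(0 + 5)/2 = -sqrt(5)/2 ≈ -1.1180)
g(x) = 4 + 2*sqrt(5) (g(x) = -(-2)*sqrt(5) + 4 = 2*sqrt(5) + 4 = 4 + 2*sqrt(5))
-g(z(b(-5/(-3)))) = -(4 + 2*sqrt(5)) = -4 - 2*sqrt(5)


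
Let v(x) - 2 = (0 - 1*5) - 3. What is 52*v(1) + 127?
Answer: -185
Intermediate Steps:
v(x) = -6 (v(x) = 2 + ((0 - 1*5) - 3) = 2 + ((0 - 5) - 3) = 2 + (-5 - 3) = 2 - 8 = -6)
52*v(1) + 127 = 52*(-6) + 127 = -312 + 127 = -185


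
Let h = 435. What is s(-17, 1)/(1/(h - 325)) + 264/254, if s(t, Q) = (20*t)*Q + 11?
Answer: -4595998/127 ≈ -36189.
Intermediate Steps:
s(t, Q) = 11 + 20*Q*t (s(t, Q) = 20*Q*t + 11 = 11 + 20*Q*t)
s(-17, 1)/(1/(h - 325)) + 264/254 = (11 + 20*1*(-17))/(1/(435 - 325)) + 264/254 = (11 - 340)/(1/110) + 264*(1/254) = -329/1/110 + 132/127 = -329*110 + 132/127 = -36190 + 132/127 = -4595998/127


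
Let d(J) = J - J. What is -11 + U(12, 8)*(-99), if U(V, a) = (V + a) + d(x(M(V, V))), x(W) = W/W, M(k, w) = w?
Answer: -1991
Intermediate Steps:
x(W) = 1
d(J) = 0
U(V, a) = V + a (U(V, a) = (V + a) + 0 = V + a)
-11 + U(12, 8)*(-99) = -11 + (12 + 8)*(-99) = -11 + 20*(-99) = -11 - 1980 = -1991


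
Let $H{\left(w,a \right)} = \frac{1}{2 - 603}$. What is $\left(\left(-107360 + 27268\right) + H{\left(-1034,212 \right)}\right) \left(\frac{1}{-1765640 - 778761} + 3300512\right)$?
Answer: $- \frac{404231816676452745123}{1529185001} \approx -2.6434 \cdot 10^{11}$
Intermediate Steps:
$H{\left(w,a \right)} = - \frac{1}{601}$ ($H{\left(w,a \right)} = \frac{1}{-601} = - \frac{1}{601}$)
$\left(\left(-107360 + 27268\right) + H{\left(-1034,212 \right)}\right) \left(\frac{1}{-1765640 - 778761} + 3300512\right) = \left(\left(-107360 + 27268\right) - \frac{1}{601}\right) \left(\frac{1}{-1765640 - 778761} + 3300512\right) = \left(-80092 - \frac{1}{601}\right) \left(\frac{1}{-2544401} + 3300512\right) = - \frac{48135293 \left(- \frac{1}{2544401} + 3300512\right)}{601} = \left(- \frac{48135293}{601}\right) \frac{8397826033311}{2544401} = - \frac{404231816676452745123}{1529185001}$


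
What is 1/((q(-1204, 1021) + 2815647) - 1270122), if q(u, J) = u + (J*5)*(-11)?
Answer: 1/1488166 ≈ 6.7197e-7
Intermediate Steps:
q(u, J) = u - 55*J (q(u, J) = u + (5*J)*(-11) = u - 55*J)
1/((q(-1204, 1021) + 2815647) - 1270122) = 1/(((-1204 - 55*1021) + 2815647) - 1270122) = 1/(((-1204 - 56155) + 2815647) - 1270122) = 1/((-57359 + 2815647) - 1270122) = 1/(2758288 - 1270122) = 1/1488166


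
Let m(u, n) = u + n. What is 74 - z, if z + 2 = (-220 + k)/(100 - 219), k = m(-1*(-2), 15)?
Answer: 1263/17 ≈ 74.294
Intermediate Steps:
m(u, n) = n + u
k = 17 (k = 15 - 1*(-2) = 15 + 2 = 17)
z = -5/17 (z = -2 + (-220 + 17)/(100 - 219) = -2 - 203/(-119) = -2 - 203*(-1/119) = -2 + 29/17 = -5/17 ≈ -0.29412)
74 - z = 74 - 1*(-5/17) = 74 + 5/17 = 1263/17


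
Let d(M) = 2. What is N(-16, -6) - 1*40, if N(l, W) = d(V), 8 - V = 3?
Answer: -38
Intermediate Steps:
V = 5 (V = 8 - 1*3 = 8 - 3 = 5)
N(l, W) = 2
N(-16, -6) - 1*40 = 2 - 1*40 = 2 - 40 = -38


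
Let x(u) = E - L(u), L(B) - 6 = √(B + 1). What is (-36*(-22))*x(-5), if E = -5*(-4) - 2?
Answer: 9504 - 1584*I ≈ 9504.0 - 1584.0*I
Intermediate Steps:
L(B) = 6 + √(1 + B) (L(B) = 6 + √(B + 1) = 6 + √(1 + B))
E = 18 (E = 20 - 2 = 18)
x(u) = 12 - √(1 + u) (x(u) = 18 - (6 + √(1 + u)) = 18 + (-6 - √(1 + u)) = 12 - √(1 + u))
(-36*(-22))*x(-5) = (-36*(-22))*(12 - √(1 - 5)) = 792*(12 - √(-4)) = 792*(12 - 2*I) = 9504 - 1584*I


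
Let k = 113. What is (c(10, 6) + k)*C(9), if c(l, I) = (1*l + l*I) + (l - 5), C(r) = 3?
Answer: 564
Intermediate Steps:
c(l, I) = -5 + 2*l + I*l (c(l, I) = (l + I*l) + (-5 + l) = -5 + 2*l + I*l)
(c(10, 6) + k)*C(9) = ((-5 + 2*10 + 6*10) + 113)*3 = ((-5 + 20 + 60) + 113)*3 = (75 + 113)*3 = 188*3 = 564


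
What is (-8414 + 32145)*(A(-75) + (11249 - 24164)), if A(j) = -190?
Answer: -310994755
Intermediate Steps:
(-8414 + 32145)*(A(-75) + (11249 - 24164)) = (-8414 + 32145)*(-190 + (11249 - 24164)) = 23731*(-190 - 12915) = 23731*(-13105) = -310994755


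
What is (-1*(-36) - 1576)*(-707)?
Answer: 1088780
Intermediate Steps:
(-1*(-36) - 1576)*(-707) = (36 - 1576)*(-707) = -1540*(-707) = 1088780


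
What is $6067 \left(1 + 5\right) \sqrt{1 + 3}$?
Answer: $72804$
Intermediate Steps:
$6067 \left(1 + 5\right) \sqrt{1 + 3} = 6067 \cdot 6 \sqrt{4} = 6067 \cdot 6 \cdot 2 = 6067 \cdot 12 = 72804$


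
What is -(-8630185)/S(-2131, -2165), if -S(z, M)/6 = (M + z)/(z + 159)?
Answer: -4254681205/6444 ≈ -6.6026e+5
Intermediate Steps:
S(z, M) = -6*(M + z)/(159 + z) (S(z, M) = -6*(M + z)/(z + 159) = -6*(M + z)/(159 + z))
-(-8630185)/S(-2131, -2165) = -(-8630185)/(6*(-1*(-2165) - 1*(-2131))/(159 - 2131)) = -(-8630185)/(6*(2165 + 2131)/(-1972)) = -(-8630185)/(6*(-1/1972)*4296) = -(-8630185)/(-6444/493) = -(-8630185)*(-493)/6444 = -1*4254681205/6444 = -4254681205/6444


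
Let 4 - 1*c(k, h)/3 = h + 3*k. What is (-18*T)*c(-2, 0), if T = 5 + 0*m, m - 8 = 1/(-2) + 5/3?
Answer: -2700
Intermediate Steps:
m = 55/6 (m = 8 + (1/(-2) + 5/3) = 8 + (1*(-1/2) + 5*(1/3)) = 8 + (-1/2 + 5/3) = 8 + 7/6 = 55/6 ≈ 9.1667)
c(k, h) = 12 - 9*k - 3*h (c(k, h) = 12 - 3*(h + 3*k) = 12 + (-9*k - 3*h) = 12 - 9*k - 3*h)
T = 5 (T = 5 + 0*(55/6) = 5 + 0 = 5)
(-18*T)*c(-2, 0) = (-18*5)*(12 - 9*(-2) - 3*0) = -90*(12 + 18 + 0) = -90*30 = -2700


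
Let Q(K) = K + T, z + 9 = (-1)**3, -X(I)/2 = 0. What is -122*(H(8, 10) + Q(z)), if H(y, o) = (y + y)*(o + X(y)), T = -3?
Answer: -17934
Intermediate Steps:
X(I) = 0 (X(I) = -2*0 = 0)
H(y, o) = 2*o*y (H(y, o) = (y + y)*(o + 0) = (2*y)*o = 2*o*y)
z = -10 (z = -9 + (-1)**3 = -9 - 1 = -10)
Q(K) = -3 + K (Q(K) = K - 3 = -3 + K)
-122*(H(8, 10) + Q(z)) = -122*(2*10*8 + (-3 - 10)) = -122*(160 - 13) = -122*147 = -17934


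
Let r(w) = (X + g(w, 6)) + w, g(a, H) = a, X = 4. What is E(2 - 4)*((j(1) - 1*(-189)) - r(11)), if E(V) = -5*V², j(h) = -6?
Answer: -3140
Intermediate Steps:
r(w) = 4 + 2*w (r(w) = (4 + w) + w = 4 + 2*w)
E(2 - 4)*((j(1) - 1*(-189)) - r(11)) = (-5*(2 - 4)²)*((-6 - 1*(-189)) - (4 + 2*11)) = (-5*(-2)²)*((-6 + 189) - (4 + 22)) = (-5*4)*(183 - 1*26) = -20*(183 - 26) = -20*157 = -3140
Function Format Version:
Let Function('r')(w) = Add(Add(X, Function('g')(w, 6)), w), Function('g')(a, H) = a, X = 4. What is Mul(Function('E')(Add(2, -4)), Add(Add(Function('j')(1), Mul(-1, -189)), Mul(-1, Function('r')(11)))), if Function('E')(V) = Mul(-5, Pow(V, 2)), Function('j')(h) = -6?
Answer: -3140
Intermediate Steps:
Function('r')(w) = Add(4, Mul(2, w)) (Function('r')(w) = Add(Add(4, w), w) = Add(4, Mul(2, w)))
Mul(Function('E')(Add(2, -4)), Add(Add(Function('j')(1), Mul(-1, -189)), Mul(-1, Function('r')(11)))) = Mul(Mul(-5, Pow(Add(2, -4), 2)), Add(Add(-6, Mul(-1, -189)), Mul(-1, Add(4, Mul(2, 11))))) = Mul(Mul(-5, Pow(-2, 2)), Add(Add(-6, 189), Mul(-1, Add(4, 22)))) = Mul(Mul(-5, 4), Add(183, Mul(-1, 26))) = Mul(-20, Add(183, -26)) = Mul(-20, 157) = -3140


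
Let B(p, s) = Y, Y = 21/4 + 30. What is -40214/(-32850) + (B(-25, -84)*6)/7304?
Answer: 300670831/239936400 ≈ 1.2531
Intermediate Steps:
Y = 141/4 (Y = 21*(1/4) + 30 = 21/4 + 30 = 141/4 ≈ 35.250)
B(p, s) = 141/4
-40214/(-32850) + (B(-25, -84)*6)/7304 = -40214/(-32850) + ((141/4)*6)/7304 = -40214*(-1/32850) + (423/2)*(1/7304) = 20107/16425 + 423/14608 = 300670831/239936400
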